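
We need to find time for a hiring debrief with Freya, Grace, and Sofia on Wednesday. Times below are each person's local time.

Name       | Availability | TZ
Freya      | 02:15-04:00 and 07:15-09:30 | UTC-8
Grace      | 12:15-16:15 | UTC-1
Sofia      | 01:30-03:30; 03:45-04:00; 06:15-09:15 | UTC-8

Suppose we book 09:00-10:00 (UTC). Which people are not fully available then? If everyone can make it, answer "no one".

Freya in UTC: 10:15-12:00, 15:15-17:30 (add 8h to convert from UTC-8).
Grace in UTC: 13:15-17:15 (add 1h to convert from UTC-1).
Sofia in UTC: 09:30-11:30, 11:45-12:00, 14:15-17:15 (add 8h to convert from UTC-8).
Freya: not fully free for 09:00-10:00. Grace: not fully free for 09:00-10:00. Sofia: not fully free for 09:00-10:00.

Freya, Grace, Sofia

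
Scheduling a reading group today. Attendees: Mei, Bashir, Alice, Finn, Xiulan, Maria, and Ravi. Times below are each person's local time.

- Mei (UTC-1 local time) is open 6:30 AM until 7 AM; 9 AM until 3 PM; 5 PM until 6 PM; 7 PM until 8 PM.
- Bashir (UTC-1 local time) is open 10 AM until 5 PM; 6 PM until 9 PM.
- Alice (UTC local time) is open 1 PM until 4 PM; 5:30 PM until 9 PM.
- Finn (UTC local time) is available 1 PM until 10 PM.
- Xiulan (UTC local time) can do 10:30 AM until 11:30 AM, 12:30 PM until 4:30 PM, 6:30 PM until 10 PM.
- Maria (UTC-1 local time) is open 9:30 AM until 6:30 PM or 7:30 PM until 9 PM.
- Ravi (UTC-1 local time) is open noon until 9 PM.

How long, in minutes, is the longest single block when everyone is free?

Mei in UTC: 07:30-08:00, 10:00-16:00, 18:00-19:00, 20:00-21:00 (add 1h to convert from UTC-1).
Bashir in UTC: 11:00-18:00, 19:00-22:00 (add 1h to convert from UTC-1).
Alice in UTC: 13:00-16:00, 17:30-21:00.
Finn in UTC: 13:00-22:00.
Xiulan in UTC: 10:30-11:30, 12:30-16:30, 18:30-22:00.
Maria in UTC: 10:30-19:30, 20:30-22:00 (add 1h to convert from UTC-1).
Ravi in UTC: 13:00-22:00 (add 1h to convert from UTC-1).
Mei ∩ Bashir: 11:00-16:00, 20:00-21:00.
Mei ∩ Bashir ∩ Alice: 13:00-16:00, 20:00-21:00.
Mei ∩ Bashir ∩ Alice ∩ Finn: 13:00-16:00, 20:00-21:00.
Mei ∩ Bashir ∩ Alice ∩ Finn ∩ Xiulan: 13:00-16:00, 20:00-21:00.
Mei ∩ Bashir ∩ Alice ∩ Finn ∩ Xiulan ∩ Maria: 13:00-16:00, 20:30-21:00.
Mei ∩ Bashir ∩ Alice ∩ Finn ∩ Xiulan ∩ Maria ∩ Ravi: 13:00-16:00, 20:30-21:00.
The longest is 13:00-16:00 at 180 minutes.

180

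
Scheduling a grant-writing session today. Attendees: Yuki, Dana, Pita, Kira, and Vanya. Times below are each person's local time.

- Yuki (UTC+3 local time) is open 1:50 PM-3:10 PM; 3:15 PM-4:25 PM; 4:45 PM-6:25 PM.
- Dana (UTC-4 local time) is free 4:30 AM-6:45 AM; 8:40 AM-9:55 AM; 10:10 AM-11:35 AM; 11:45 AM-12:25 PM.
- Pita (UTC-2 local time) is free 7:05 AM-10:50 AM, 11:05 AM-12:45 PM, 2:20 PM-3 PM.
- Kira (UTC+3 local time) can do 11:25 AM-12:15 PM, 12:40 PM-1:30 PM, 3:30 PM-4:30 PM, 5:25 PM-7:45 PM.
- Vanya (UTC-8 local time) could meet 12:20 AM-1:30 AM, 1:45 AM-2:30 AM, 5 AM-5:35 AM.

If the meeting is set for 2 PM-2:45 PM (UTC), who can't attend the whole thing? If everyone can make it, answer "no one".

Yuki in UTC: 10:50-12:10, 12:15-13:25, 13:45-15:25 (subtract 3h to convert from UTC+3).
Dana in UTC: 08:30-10:45, 12:40-13:55, 14:10-15:35, 15:45-16:25 (add 4h to convert from UTC-4).
Pita in UTC: 09:05-12:50, 13:05-14:45, 16:20-17:00 (add 2h to convert from UTC-2).
Kira in UTC: 08:25-09:15, 09:40-10:30, 12:30-13:30, 14:25-16:45 (subtract 3h to convert from UTC+3).
Vanya in UTC: 08:20-09:30, 09:45-10:30, 13:00-13:35 (add 8h to convert from UTC-8).
Yuki: free for 14:00-14:45. Dana: not fully free for 14:00-14:45. Pita: free for 14:00-14:45. Kira: not fully free for 14:00-14:45. Vanya: not fully free for 14:00-14:45.

Dana, Kira, Vanya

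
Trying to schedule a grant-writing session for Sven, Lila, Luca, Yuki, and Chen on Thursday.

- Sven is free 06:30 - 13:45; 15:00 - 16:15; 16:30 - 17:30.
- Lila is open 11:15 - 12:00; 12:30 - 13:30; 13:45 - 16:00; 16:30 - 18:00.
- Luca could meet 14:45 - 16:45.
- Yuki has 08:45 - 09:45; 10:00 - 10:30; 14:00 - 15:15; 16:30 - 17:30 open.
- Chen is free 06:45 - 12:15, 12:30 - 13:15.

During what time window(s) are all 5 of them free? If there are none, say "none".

none

Sven ∩ Lila: 11:15-12:00, 12:30-13:30, 15:00-16:00, 16:30-17:30.
Sven ∩ Lila ∩ Luca: 15:00-16:00, 16:30-16:45.
Sven ∩ Lila ∩ Luca ∩ Yuki: 15:00-15:15, 16:30-16:45.
Sven ∩ Lila ∩ Luca ∩ Yuki ∩ Chen: ∅.
There is no time when everyone is free.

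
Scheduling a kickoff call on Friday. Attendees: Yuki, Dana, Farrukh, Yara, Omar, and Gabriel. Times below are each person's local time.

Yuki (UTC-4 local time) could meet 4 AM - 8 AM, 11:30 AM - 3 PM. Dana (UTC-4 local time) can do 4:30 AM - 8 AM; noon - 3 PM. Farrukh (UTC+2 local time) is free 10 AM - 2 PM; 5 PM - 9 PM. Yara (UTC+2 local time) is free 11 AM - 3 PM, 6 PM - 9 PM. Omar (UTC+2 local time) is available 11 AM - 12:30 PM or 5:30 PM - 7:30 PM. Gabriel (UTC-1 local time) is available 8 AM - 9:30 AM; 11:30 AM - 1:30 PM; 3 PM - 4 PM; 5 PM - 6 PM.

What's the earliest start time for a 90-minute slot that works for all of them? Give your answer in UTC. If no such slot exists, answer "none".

09:00

Yuki in UTC: 08:00-12:00, 15:30-19:00 (add 4h to convert from UTC-4).
Dana in UTC: 08:30-12:00, 16:00-19:00 (add 4h to convert from UTC-4).
Farrukh in UTC: 08:00-12:00, 15:00-19:00 (subtract 2h to convert from UTC+2).
Yara in UTC: 09:00-13:00, 16:00-19:00 (subtract 2h to convert from UTC+2).
Omar in UTC: 09:00-10:30, 15:30-17:30 (subtract 2h to convert from UTC+2).
Gabriel in UTC: 09:00-10:30, 12:30-14:30, 16:00-17:00, 18:00-19:00 (add 1h to convert from UTC-1).
Yuki ∩ Dana: 08:30-12:00, 16:00-19:00.
Yuki ∩ Dana ∩ Farrukh: 08:30-12:00, 16:00-19:00.
Yuki ∩ Dana ∩ Farrukh ∩ Yara: 09:00-12:00, 16:00-19:00.
Yuki ∩ Dana ∩ Farrukh ∩ Yara ∩ Omar: 09:00-10:30, 16:00-17:30.
Yuki ∩ Dana ∩ Farrukh ∩ Yara ∩ Omar ∩ Gabriel: 09:00-10:30, 16:00-17:00.
The first common window of at least 90 minutes is 09:00-10:30, so the earliest start is 09:00.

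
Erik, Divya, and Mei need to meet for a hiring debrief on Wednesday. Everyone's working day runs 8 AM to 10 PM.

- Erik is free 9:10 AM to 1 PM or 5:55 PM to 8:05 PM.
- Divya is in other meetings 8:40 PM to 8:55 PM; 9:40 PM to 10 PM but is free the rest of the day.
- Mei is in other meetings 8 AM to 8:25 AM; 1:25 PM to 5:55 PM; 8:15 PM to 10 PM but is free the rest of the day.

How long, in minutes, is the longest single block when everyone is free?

230

Erik free: 09:10-13:00, 17:55-20:05.
Divya free: 08:00-20:40, 20:55-21:40 (invert busy blocks within the working day).
Mei free: 08:25-13:25, 17:55-20:15 (invert busy blocks within the working day).
Erik ∩ Divya: 09:10-13:00, 17:55-20:05.
Erik ∩ Divya ∩ Mei: 09:10-13:00, 17:55-20:05.
The longest is 09:10-13:00 at 230 minutes.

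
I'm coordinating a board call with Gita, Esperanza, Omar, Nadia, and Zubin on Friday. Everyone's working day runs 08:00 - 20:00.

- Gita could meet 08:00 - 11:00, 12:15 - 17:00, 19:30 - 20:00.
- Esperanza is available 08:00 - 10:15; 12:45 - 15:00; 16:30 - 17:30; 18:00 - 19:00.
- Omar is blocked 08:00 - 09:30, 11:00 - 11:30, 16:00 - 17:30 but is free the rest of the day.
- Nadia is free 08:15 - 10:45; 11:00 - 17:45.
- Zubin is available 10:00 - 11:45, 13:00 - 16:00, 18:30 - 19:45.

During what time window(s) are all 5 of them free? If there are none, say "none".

Gita free: 08:00-11:00, 12:15-17:00, 19:30-20:00.
Esperanza free: 08:00-10:15, 12:45-15:00, 16:30-17:30, 18:00-19:00.
Omar free: 09:30-11:00, 11:30-16:00, 17:30-20:00 (invert busy blocks within the working day).
Nadia free: 08:15-10:45, 11:00-17:45.
Zubin free: 10:00-11:45, 13:00-16:00, 18:30-19:45.
Gita ∩ Esperanza: 08:00-10:15, 12:45-15:00, 16:30-17:00.
Gita ∩ Esperanza ∩ Omar: 09:30-10:15, 12:45-15:00.
Gita ∩ Esperanza ∩ Omar ∩ Nadia: 09:30-10:15, 12:45-15:00.
Gita ∩ Esperanza ∩ Omar ∩ Nadia ∩ Zubin: 10:00-10:15, 13:00-15:00.
Those are the intersection windows.

10:00-10:15, 13:00-15:00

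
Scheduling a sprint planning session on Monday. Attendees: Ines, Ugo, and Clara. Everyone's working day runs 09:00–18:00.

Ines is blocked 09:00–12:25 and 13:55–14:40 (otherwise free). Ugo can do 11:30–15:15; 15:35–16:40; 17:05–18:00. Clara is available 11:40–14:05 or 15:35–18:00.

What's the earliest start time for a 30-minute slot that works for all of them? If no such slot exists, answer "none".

Ines free: 12:25-13:55, 14:40-18:00 (invert busy blocks within the working day).
Ugo free: 11:30-15:15, 15:35-16:40, 17:05-18:00.
Clara free: 11:40-14:05, 15:35-18:00.
Ines ∩ Ugo: 12:25-13:55, 14:40-15:15, 15:35-16:40, 17:05-18:00.
Ines ∩ Ugo ∩ Clara: 12:25-13:55, 15:35-16:40, 17:05-18:00.
The first common window of at least 30 minutes is 12:25-13:55, so the earliest start is 12:25.

12:25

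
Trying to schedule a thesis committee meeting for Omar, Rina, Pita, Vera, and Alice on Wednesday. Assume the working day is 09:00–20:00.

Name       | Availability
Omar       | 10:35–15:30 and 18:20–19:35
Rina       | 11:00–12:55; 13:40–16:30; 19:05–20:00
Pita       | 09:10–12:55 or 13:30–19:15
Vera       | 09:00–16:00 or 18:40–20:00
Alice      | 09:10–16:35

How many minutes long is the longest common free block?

115

Omar ∩ Rina: 11:00-12:55, 13:40-15:30, 19:05-19:35.
Omar ∩ Rina ∩ Pita: 11:00-12:55, 13:40-15:30, 19:05-19:15.
Omar ∩ Rina ∩ Pita ∩ Vera: 11:00-12:55, 13:40-15:30, 19:05-19:15.
Omar ∩ Rina ∩ Pita ∩ Vera ∩ Alice: 11:00-12:55, 13:40-15:30.
So the common availability across everyone is 11:00-12:55, 13:40-15:30.
The longest is 11:00-12:55 at 115 minutes.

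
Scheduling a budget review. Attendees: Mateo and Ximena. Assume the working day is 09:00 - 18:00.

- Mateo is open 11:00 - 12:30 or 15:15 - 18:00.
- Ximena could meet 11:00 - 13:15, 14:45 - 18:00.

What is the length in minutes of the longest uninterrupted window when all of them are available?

Mateo ∩ Ximena: 11:00-12:30, 15:15-18:00.
The longest is 15:15-18:00 at 165 minutes.

165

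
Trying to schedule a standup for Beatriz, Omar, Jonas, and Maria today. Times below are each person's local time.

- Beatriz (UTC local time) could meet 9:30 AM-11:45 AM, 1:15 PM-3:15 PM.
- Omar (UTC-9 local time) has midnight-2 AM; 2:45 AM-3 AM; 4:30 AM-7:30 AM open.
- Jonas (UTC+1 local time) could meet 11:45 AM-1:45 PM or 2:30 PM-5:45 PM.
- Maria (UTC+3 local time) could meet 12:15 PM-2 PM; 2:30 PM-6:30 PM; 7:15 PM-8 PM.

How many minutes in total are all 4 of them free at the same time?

120

Beatriz in UTC: 09:30-11:45, 13:15-15:15.
Omar in UTC: 09:00-11:00, 11:45-12:00, 13:30-16:30 (add 9h to convert from UTC-9).
Jonas in UTC: 10:45-12:45, 13:30-16:45 (subtract 1h to convert from UTC+1).
Maria in UTC: 09:15-11:00, 11:30-15:30, 16:15-17:00 (subtract 3h to convert from UTC+3).
Beatriz ∩ Omar: 09:30-11:00, 13:30-15:15.
Beatriz ∩ Omar ∩ Jonas: 10:45-11:00, 13:30-15:15.
Beatriz ∩ Omar ∩ Jonas ∩ Maria: 10:45-11:00, 13:30-15:15.
So the common availability across everyone is 10:45-11:00, 13:30-15:15.
Summing the common windows: 15 + 105 = 120 minutes.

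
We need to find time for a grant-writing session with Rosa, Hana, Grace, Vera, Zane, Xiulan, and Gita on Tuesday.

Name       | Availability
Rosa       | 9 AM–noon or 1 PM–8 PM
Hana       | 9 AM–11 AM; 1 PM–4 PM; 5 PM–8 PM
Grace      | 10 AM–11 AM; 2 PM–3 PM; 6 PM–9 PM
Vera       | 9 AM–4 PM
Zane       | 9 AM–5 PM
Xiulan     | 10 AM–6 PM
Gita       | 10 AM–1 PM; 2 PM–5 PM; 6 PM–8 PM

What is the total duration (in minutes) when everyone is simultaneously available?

Rosa ∩ Hana: 09:00-11:00, 13:00-16:00, 17:00-20:00.
Rosa ∩ Hana ∩ Grace: 10:00-11:00, 14:00-15:00, 18:00-20:00.
Rosa ∩ Hana ∩ Grace ∩ Vera: 10:00-11:00, 14:00-15:00.
Rosa ∩ Hana ∩ Grace ∩ Vera ∩ Zane: 10:00-11:00, 14:00-15:00.
Rosa ∩ Hana ∩ Grace ∩ Vera ∩ Zane ∩ Xiulan: 10:00-11:00, 14:00-15:00.
Rosa ∩ Hana ∩ Grace ∩ Vera ∩ Zane ∩ Xiulan ∩ Gita: 10:00-11:00, 14:00-15:00.
Those are the intersection windows.
Summing the common windows: 60 + 60 = 120 minutes.

120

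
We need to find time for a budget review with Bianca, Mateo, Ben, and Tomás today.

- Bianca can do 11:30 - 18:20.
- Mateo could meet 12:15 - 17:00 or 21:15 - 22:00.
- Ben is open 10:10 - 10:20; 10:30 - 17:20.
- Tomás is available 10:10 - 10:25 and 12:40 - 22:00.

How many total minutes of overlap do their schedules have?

260

Bianca ∩ Mateo: 12:15-17:00.
Bianca ∩ Mateo ∩ Ben: 12:15-17:00.
Bianca ∩ Mateo ∩ Ben ∩ Tomás: 12:40-17:00.
So the common availability across everyone is 12:40-17:00.
That's a single block of 260 minutes.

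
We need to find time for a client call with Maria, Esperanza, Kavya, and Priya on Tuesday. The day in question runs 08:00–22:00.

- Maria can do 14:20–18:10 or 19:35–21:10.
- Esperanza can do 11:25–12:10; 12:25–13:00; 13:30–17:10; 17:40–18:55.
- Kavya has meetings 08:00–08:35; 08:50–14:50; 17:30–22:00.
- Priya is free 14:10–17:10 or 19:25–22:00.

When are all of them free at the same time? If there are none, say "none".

14:50-17:10

Maria free: 14:20-18:10, 19:35-21:10.
Esperanza free: 11:25-12:10, 12:25-13:00, 13:30-17:10, 17:40-18:55.
Kavya free: 08:35-08:50, 14:50-17:30 (invert busy blocks within the working day).
Priya free: 14:10-17:10, 19:25-22:00.
Maria ∩ Esperanza: 14:20-17:10, 17:40-18:10.
Maria ∩ Esperanza ∩ Kavya: 14:50-17:10.
Maria ∩ Esperanza ∩ Kavya ∩ Priya: 14:50-17:10.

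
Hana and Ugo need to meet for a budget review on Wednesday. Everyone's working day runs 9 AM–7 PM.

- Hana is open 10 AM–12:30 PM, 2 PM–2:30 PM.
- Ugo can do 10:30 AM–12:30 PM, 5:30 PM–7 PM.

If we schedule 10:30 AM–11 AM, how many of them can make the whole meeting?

Hana and Ugo can make the full 10:30-11:00 slot — that's 2.

2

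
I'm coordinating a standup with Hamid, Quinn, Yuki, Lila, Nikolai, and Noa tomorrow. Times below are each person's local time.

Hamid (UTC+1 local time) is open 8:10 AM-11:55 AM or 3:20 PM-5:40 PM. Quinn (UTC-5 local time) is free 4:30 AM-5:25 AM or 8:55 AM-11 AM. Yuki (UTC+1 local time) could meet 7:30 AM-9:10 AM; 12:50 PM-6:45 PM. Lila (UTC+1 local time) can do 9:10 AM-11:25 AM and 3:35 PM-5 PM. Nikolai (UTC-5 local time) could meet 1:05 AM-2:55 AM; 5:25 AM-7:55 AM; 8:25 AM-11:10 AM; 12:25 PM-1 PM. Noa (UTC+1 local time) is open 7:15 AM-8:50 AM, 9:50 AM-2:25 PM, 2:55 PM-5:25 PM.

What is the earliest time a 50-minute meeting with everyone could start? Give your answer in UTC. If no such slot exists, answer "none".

14:35

Hamid in UTC: 07:10-10:55, 14:20-16:40 (subtract 1h to convert from UTC+1).
Quinn in UTC: 09:30-10:25, 13:55-16:00 (add 5h to convert from UTC-5).
Yuki in UTC: 06:30-08:10, 11:50-17:45 (subtract 1h to convert from UTC+1).
Lila in UTC: 08:10-10:25, 14:35-16:00 (subtract 1h to convert from UTC+1).
Nikolai in UTC: 06:05-07:55, 10:25-12:55, 13:25-16:10, 17:25-18:00 (add 5h to convert from UTC-5).
Noa in UTC: 06:15-07:50, 08:50-13:25, 13:55-16:25 (subtract 1h to convert from UTC+1).
Hamid ∩ Quinn: 09:30-10:25, 14:20-16:00.
Hamid ∩ Quinn ∩ Yuki: 14:20-16:00.
Hamid ∩ Quinn ∩ Yuki ∩ Lila: 14:35-16:00.
Hamid ∩ Quinn ∩ Yuki ∩ Lila ∩ Nikolai: 14:35-16:00.
Hamid ∩ Quinn ∩ Yuki ∩ Lila ∩ Nikolai ∩ Noa: 14:35-16:00.
The first common window of at least 50 minutes is 14:35-16:00, so the earliest start is 14:35.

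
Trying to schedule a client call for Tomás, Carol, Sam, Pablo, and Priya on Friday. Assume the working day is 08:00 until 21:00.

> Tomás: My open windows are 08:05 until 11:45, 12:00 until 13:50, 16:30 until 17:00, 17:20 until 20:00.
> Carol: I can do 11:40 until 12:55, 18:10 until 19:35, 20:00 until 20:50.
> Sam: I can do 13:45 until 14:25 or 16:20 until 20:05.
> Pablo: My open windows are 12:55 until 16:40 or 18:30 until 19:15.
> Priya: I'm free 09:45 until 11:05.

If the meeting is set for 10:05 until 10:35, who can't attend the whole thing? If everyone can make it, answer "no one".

Tomás: free for 10:05-10:35. Carol: not fully free for 10:05-10:35. Sam: not fully free for 10:05-10:35. Pablo: not fully free for 10:05-10:35. Priya: free for 10:05-10:35.

Carol, Pablo, Sam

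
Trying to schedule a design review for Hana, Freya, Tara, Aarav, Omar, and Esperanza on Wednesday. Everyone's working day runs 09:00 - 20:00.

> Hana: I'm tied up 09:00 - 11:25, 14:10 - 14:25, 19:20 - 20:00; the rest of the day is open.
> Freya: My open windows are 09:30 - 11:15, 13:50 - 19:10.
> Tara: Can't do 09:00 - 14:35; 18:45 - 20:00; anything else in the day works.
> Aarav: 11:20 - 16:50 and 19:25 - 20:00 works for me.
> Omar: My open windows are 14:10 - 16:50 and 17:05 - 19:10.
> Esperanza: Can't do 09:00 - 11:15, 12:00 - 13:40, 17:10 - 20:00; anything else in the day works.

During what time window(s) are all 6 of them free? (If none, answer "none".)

Hana free: 11:25-14:10, 14:25-19:20 (invert busy blocks within the working day).
Freya free: 09:30-11:15, 13:50-19:10.
Tara free: 14:35-18:45 (invert busy blocks within the working day).
Aarav free: 11:20-16:50, 19:25-20:00.
Omar free: 14:10-16:50, 17:05-19:10.
Esperanza free: 11:15-12:00, 13:40-17:10 (invert busy blocks within the working day).
Hana ∩ Freya: 13:50-14:10, 14:25-19:10.
Hana ∩ Freya ∩ Tara: 14:35-18:45.
Hana ∩ Freya ∩ Tara ∩ Aarav: 14:35-16:50.
Hana ∩ Freya ∩ Tara ∩ Aarav ∩ Omar: 14:35-16:50.
Hana ∩ Freya ∩ Tara ∩ Aarav ∩ Omar ∩ Esperanza: 14:35-16:50.
So the common availability across everyone is 14:35-16:50.

14:35-16:50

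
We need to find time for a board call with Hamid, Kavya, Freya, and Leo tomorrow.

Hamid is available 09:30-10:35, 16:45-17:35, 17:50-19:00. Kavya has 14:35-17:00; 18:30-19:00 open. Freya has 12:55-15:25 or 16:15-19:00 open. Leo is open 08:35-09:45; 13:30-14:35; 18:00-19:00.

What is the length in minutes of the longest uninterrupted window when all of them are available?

30

Hamid ∩ Kavya: 16:45-17:00, 18:30-19:00.
Hamid ∩ Kavya ∩ Freya: 16:45-17:00, 18:30-19:00.
Hamid ∩ Kavya ∩ Freya ∩ Leo: 18:30-19:00.
The longest is 18:30-19:00 at 30 minutes.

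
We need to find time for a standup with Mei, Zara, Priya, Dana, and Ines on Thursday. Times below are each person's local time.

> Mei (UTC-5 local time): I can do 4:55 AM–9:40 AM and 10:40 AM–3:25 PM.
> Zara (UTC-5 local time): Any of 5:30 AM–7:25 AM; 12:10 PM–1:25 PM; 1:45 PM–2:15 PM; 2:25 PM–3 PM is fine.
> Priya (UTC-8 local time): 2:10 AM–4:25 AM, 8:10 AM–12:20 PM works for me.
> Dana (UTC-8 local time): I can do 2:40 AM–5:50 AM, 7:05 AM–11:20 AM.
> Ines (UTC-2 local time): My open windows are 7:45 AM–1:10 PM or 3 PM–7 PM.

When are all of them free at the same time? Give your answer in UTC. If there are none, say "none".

10:40-12:25, 17:10-18:25, 18:45-19:15

Mei in UTC: 09:55-14:40, 15:40-20:25 (add 5h to convert from UTC-5).
Zara in UTC: 10:30-12:25, 17:10-18:25, 18:45-19:15, 19:25-20:00 (add 5h to convert from UTC-5).
Priya in UTC: 10:10-12:25, 16:10-20:20 (add 8h to convert from UTC-8).
Dana in UTC: 10:40-13:50, 15:05-19:20 (add 8h to convert from UTC-8).
Ines in UTC: 09:45-15:10, 17:00-21:00 (add 2h to convert from UTC-2).
Mei ∩ Zara: 10:30-12:25, 17:10-18:25, 18:45-19:15, 19:25-20:00.
Mei ∩ Zara ∩ Priya: 10:30-12:25, 17:10-18:25, 18:45-19:15, 19:25-20:00.
Mei ∩ Zara ∩ Priya ∩ Dana: 10:40-12:25, 17:10-18:25, 18:45-19:15.
Mei ∩ Zara ∩ Priya ∩ Dana ∩ Ines: 10:40-12:25, 17:10-18:25, 18:45-19:15.
So the common availability across everyone is 10:40-12:25, 17:10-18:25, 18:45-19:15.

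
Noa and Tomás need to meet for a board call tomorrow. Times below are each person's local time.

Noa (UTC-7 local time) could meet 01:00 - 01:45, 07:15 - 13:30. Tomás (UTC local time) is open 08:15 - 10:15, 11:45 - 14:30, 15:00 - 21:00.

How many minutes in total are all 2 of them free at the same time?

Noa in UTC: 08:00-08:45, 14:15-20:30 (add 7h to convert from UTC-7).
Tomás in UTC: 08:15-10:15, 11:45-14:30, 15:00-21:00.
Noa ∩ Tomás: 08:15-08:45, 14:15-14:30, 15:00-20:30.
Summing the common windows: 30 + 15 + 330 = 375 minutes.

375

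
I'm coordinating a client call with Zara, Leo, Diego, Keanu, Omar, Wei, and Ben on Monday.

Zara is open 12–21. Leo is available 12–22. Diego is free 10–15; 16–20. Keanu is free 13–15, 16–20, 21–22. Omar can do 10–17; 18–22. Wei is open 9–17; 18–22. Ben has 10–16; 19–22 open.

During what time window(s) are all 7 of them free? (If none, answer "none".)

Zara ∩ Leo: 12:00-21:00.
Zara ∩ Leo ∩ Diego: 12:00-15:00, 16:00-20:00.
Zara ∩ Leo ∩ Diego ∩ Keanu: 13:00-15:00, 16:00-20:00.
Zara ∩ Leo ∩ Diego ∩ Keanu ∩ Omar: 13:00-15:00, 16:00-17:00, 18:00-20:00.
Zara ∩ Leo ∩ Diego ∩ Keanu ∩ Omar ∩ Wei: 13:00-15:00, 16:00-17:00, 18:00-20:00.
Zara ∩ Leo ∩ Diego ∩ Keanu ∩ Omar ∩ Wei ∩ Ben: 13:00-15:00, 19:00-20:00.
Those are the intersection windows.

13:00-15:00, 19:00-20:00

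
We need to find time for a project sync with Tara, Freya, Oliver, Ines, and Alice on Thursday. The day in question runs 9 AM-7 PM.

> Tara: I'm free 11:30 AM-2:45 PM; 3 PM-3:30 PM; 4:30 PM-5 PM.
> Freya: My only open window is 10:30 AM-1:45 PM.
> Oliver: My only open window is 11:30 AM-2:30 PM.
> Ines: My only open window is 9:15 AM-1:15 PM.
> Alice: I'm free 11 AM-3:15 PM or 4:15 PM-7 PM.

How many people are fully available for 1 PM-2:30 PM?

Tara, Oliver, and Alice can make the full 13:00-14:30 slot — that's 3.

3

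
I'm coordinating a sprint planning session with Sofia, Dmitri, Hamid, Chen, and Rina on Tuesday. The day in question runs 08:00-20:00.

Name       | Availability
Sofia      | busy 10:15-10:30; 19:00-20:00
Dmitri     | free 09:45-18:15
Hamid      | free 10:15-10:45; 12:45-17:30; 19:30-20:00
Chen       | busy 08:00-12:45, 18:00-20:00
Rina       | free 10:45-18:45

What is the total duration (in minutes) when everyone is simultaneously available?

Sofia free: 08:00-10:15, 10:30-19:00 (invert busy blocks within the working day).
Dmitri free: 09:45-18:15.
Hamid free: 10:15-10:45, 12:45-17:30, 19:30-20:00.
Chen free: 12:45-18:00 (invert busy blocks within the working day).
Rina free: 10:45-18:45.
Sofia ∩ Dmitri: 09:45-10:15, 10:30-18:15.
Sofia ∩ Dmitri ∩ Hamid: 10:30-10:45, 12:45-17:30.
Sofia ∩ Dmitri ∩ Hamid ∩ Chen: 12:45-17:30.
Sofia ∩ Dmitri ∩ Hamid ∩ Chen ∩ Rina: 12:45-17:30.
That's a single block of 285 minutes.

285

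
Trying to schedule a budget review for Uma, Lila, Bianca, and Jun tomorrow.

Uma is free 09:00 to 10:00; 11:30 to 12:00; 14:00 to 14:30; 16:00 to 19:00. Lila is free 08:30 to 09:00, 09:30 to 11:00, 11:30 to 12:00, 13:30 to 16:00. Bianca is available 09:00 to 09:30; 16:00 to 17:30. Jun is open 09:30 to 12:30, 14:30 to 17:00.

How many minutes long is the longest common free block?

Uma ∩ Lila: 09:30-10:00, 11:30-12:00, 14:00-14:30.
Uma ∩ Lila ∩ Bianca: ∅.
Uma ∩ Lila ∩ Bianca ∩ Jun: ∅.
There is no time when everyone is free.
No common window exists, so the longest block is 0 minutes.

0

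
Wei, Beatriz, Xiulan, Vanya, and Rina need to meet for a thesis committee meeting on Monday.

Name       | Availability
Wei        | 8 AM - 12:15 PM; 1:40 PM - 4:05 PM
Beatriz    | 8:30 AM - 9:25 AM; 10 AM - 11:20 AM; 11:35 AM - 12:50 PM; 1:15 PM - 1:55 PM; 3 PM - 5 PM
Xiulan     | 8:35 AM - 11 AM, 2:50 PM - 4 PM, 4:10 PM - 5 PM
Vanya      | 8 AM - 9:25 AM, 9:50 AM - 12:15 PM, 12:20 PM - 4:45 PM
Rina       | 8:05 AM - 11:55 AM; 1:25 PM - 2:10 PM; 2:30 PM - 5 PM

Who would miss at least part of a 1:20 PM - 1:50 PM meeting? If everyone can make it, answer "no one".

Rina, Wei, Xiulan

Wei: not fully free for 13:20-13:50. Beatriz: free for 13:20-13:50. Xiulan: not fully free for 13:20-13:50. Vanya: free for 13:20-13:50. Rina: not fully free for 13:20-13:50.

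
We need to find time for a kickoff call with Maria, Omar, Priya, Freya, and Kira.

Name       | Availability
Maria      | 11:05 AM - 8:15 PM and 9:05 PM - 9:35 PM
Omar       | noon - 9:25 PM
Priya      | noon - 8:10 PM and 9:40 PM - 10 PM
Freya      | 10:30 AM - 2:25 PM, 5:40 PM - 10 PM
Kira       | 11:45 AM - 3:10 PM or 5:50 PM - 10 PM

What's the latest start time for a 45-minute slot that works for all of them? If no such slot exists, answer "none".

Maria ∩ Omar: 12:00-20:15, 21:05-21:25.
Maria ∩ Omar ∩ Priya: 12:00-20:10.
Maria ∩ Omar ∩ Priya ∩ Freya: 12:00-14:25, 17:40-20:10.
Maria ∩ Omar ∩ Priya ∩ Freya ∩ Kira: 12:00-14:25, 17:50-20:10.
The last common window of at least 45 minutes is 17:50-20:10; a 45-minute meeting can start as late as 19:25 and still end by 20:10.

19:25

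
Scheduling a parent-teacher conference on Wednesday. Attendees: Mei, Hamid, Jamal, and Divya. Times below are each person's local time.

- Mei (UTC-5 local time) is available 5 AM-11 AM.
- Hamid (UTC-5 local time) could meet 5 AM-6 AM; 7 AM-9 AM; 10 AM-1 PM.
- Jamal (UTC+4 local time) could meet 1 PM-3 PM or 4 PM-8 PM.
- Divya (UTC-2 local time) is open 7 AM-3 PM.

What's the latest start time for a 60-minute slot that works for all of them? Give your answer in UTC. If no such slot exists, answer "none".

15:00

Mei in UTC: 10:00-16:00 (add 5h to convert from UTC-5).
Hamid in UTC: 10:00-11:00, 12:00-14:00, 15:00-18:00 (add 5h to convert from UTC-5).
Jamal in UTC: 09:00-11:00, 12:00-16:00 (subtract 4h to convert from UTC+4).
Divya in UTC: 09:00-17:00 (add 2h to convert from UTC-2).
Mei ∩ Hamid: 10:00-11:00, 12:00-14:00, 15:00-16:00.
Mei ∩ Hamid ∩ Jamal: 10:00-11:00, 12:00-14:00, 15:00-16:00.
Mei ∩ Hamid ∩ Jamal ∩ Divya: 10:00-11:00, 12:00-14:00, 15:00-16:00.
The last common window of at least 60 minutes is 15:00-16:00; a 60-minute meeting can start as late as 15:00 and still end by 16:00.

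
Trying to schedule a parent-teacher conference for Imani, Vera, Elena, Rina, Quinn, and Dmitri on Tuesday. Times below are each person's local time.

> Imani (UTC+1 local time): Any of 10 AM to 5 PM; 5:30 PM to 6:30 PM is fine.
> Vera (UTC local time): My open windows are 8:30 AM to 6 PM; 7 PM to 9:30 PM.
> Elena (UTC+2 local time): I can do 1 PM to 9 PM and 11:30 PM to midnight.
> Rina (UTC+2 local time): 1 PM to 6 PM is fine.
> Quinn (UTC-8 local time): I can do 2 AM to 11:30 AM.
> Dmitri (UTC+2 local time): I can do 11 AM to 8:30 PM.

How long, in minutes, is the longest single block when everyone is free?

300

Imani in UTC: 09:00-16:00, 16:30-17:30 (subtract 1h to convert from UTC+1).
Vera in UTC: 08:30-18:00, 19:00-21:30.
Elena in UTC: 11:00-19:00, 21:30-22:00 (subtract 2h to convert from UTC+2).
Rina in UTC: 11:00-16:00 (subtract 2h to convert from UTC+2).
Quinn in UTC: 10:00-19:30 (add 8h to convert from UTC-8).
Dmitri in UTC: 09:00-18:30 (subtract 2h to convert from UTC+2).
Imani ∩ Vera: 09:00-16:00, 16:30-17:30.
Imani ∩ Vera ∩ Elena: 11:00-16:00, 16:30-17:30.
Imani ∩ Vera ∩ Elena ∩ Rina: 11:00-16:00.
Imani ∩ Vera ∩ Elena ∩ Rina ∩ Quinn: 11:00-16:00.
Imani ∩ Vera ∩ Elena ∩ Rina ∩ Quinn ∩ Dmitri: 11:00-16:00.
The longest is 11:00-16:00 at 300 minutes.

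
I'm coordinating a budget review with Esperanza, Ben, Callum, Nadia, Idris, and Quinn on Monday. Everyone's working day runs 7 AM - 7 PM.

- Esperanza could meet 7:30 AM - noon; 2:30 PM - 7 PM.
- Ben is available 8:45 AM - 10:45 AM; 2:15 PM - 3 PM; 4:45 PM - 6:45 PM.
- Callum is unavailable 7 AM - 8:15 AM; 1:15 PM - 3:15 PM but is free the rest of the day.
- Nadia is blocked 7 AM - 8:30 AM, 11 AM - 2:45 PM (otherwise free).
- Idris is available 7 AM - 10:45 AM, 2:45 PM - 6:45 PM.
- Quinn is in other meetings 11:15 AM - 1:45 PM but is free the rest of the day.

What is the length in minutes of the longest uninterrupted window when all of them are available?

Esperanza free: 07:30-12:00, 14:30-19:00.
Ben free: 08:45-10:45, 14:15-15:00, 16:45-18:45.
Callum free: 08:15-13:15, 15:15-19:00 (invert busy blocks within the working day).
Nadia free: 08:30-11:00, 14:45-19:00 (invert busy blocks within the working day).
Idris free: 07:00-10:45, 14:45-18:45.
Quinn free: 07:00-11:15, 13:45-19:00 (invert busy blocks within the working day).
Esperanza ∩ Ben: 08:45-10:45, 14:30-15:00, 16:45-18:45.
Esperanza ∩ Ben ∩ Callum: 08:45-10:45, 16:45-18:45.
Esperanza ∩ Ben ∩ Callum ∩ Nadia: 08:45-10:45, 16:45-18:45.
Esperanza ∩ Ben ∩ Callum ∩ Nadia ∩ Idris: 08:45-10:45, 16:45-18:45.
Esperanza ∩ Ben ∩ Callum ∩ Nadia ∩ Idris ∩ Quinn: 08:45-10:45, 16:45-18:45.
The longest is 08:45-10:45 at 120 minutes.

120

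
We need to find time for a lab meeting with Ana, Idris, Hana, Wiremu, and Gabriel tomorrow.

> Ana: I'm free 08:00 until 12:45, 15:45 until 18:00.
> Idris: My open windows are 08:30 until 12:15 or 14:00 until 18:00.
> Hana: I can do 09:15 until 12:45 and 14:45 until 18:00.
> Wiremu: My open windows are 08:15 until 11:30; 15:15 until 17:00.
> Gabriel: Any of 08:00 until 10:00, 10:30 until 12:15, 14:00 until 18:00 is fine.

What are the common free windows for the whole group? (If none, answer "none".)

Ana ∩ Idris: 08:30-12:15, 15:45-18:00.
Ana ∩ Idris ∩ Hana: 09:15-12:15, 15:45-18:00.
Ana ∩ Idris ∩ Hana ∩ Wiremu: 09:15-11:30, 15:45-17:00.
Ana ∩ Idris ∩ Hana ∩ Wiremu ∩ Gabriel: 09:15-10:00, 10:30-11:30, 15:45-17:00.
So the common availability across everyone is 09:15-10:00, 10:30-11:30, 15:45-17:00.

09:15-10:00, 10:30-11:30, 15:45-17:00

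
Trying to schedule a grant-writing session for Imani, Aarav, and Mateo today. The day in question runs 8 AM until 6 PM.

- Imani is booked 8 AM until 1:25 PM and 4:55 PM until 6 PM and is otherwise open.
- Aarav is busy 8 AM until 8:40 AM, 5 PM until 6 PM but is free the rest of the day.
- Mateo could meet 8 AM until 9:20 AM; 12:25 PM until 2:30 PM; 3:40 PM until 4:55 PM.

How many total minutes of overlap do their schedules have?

Imani free: 13:25-16:55 (invert busy blocks within the working day).
Aarav free: 08:40-17:00 (invert busy blocks within the working day).
Mateo free: 08:00-09:20, 12:25-14:30, 15:40-16:55.
Imani ∩ Aarav: 13:25-16:55.
Imani ∩ Aarav ∩ Mateo: 13:25-14:30, 15:40-16:55.
Those are the intersection windows.
Summing the common windows: 65 + 75 = 140 minutes.

140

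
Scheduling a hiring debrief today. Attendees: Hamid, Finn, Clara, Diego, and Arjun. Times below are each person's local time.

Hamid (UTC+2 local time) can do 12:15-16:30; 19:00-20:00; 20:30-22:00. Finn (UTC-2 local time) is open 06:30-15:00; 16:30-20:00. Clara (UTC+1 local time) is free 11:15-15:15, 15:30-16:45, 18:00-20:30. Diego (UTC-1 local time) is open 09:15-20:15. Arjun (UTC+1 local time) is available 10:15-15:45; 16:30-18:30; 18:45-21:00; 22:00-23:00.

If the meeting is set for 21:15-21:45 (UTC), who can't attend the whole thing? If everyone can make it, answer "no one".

Hamid in UTC: 10:15-14:30, 17:00-18:00, 18:30-20:00 (subtract 2h to convert from UTC+2).
Finn in UTC: 08:30-17:00, 18:30-22:00 (add 2h to convert from UTC-2).
Clara in UTC: 10:15-14:15, 14:30-15:45, 17:00-19:30 (subtract 1h to convert from UTC+1).
Diego in UTC: 10:15-21:15 (add 1h to convert from UTC-1).
Arjun in UTC: 09:15-14:45, 15:30-17:30, 17:45-20:00, 21:00-22:00 (subtract 1h to convert from UTC+1).
Hamid: not fully free for 21:15-21:45. Finn: free for 21:15-21:45. Clara: not fully free for 21:15-21:45. Diego: not fully free for 21:15-21:45. Arjun: free for 21:15-21:45.

Clara, Diego, Hamid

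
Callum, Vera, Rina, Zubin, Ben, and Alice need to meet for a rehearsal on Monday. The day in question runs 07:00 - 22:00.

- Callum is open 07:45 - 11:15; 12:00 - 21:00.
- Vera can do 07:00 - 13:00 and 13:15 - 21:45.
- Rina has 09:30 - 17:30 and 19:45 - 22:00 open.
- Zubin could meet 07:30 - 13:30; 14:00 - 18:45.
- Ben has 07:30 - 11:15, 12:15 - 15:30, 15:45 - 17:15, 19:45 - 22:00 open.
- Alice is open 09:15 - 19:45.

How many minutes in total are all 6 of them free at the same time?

Callum ∩ Vera: 07:45-11:15, 12:00-13:00, 13:15-21:00.
Callum ∩ Vera ∩ Rina: 09:30-11:15, 12:00-13:00, 13:15-17:30, 19:45-21:00.
Callum ∩ Vera ∩ Rina ∩ Zubin: 09:30-11:15, 12:00-13:00, 13:15-13:30, 14:00-17:30.
Callum ∩ Vera ∩ Rina ∩ Zubin ∩ Ben: 09:30-11:15, 12:15-13:00, 13:15-13:30, 14:00-15:30, 15:45-17:15.
Callum ∩ Vera ∩ Rina ∩ Zubin ∩ Ben ∩ Alice: 09:30-11:15, 12:15-13:00, 13:15-13:30, 14:00-15:30, 15:45-17:15.
So the common availability across everyone is 09:30-11:15, 12:15-13:00, 13:15-13:30, 14:00-15:30, 15:45-17:15.
Summing the common windows: 105 + 45 + 15 + 90 + 90 = 345 minutes.

345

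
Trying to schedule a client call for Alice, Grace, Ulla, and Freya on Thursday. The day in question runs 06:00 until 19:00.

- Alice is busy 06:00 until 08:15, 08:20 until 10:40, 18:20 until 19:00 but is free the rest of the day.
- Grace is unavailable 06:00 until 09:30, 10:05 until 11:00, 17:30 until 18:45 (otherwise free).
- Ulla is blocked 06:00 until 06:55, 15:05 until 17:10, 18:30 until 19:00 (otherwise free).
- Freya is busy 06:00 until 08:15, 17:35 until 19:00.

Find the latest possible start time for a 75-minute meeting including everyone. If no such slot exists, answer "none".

Alice free: 08:15-08:20, 10:40-18:20 (invert busy blocks within the working day).
Grace free: 09:30-10:05, 11:00-17:30, 18:45-19:00 (invert busy blocks within the working day).
Ulla free: 06:55-15:05, 17:10-18:30 (invert busy blocks within the working day).
Freya free: 08:15-17:35 (invert busy blocks within the working day).
Alice ∩ Grace: 11:00-17:30.
Alice ∩ Grace ∩ Ulla: 11:00-15:05, 17:10-17:30.
Alice ∩ Grace ∩ Ulla ∩ Freya: 11:00-15:05, 17:10-17:30.
Those are the intersection windows.
The last common window of at least 75 minutes is 11:00-15:05; a 75-minute meeting can start as late as 13:50 and still end by 15:05.

13:50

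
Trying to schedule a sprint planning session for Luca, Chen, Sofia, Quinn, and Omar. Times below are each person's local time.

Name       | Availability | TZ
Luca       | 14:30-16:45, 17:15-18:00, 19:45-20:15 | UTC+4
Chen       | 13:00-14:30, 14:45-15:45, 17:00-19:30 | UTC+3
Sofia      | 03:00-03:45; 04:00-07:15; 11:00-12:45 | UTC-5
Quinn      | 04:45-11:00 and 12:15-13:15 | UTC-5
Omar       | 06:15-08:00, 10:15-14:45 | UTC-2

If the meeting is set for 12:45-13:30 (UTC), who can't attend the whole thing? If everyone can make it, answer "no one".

Luca in UTC: 10:30-12:45, 13:15-14:00, 15:45-16:15 (subtract 4h to convert from UTC+4).
Chen in UTC: 10:00-11:30, 11:45-12:45, 14:00-16:30 (subtract 3h to convert from UTC+3).
Sofia in UTC: 08:00-08:45, 09:00-12:15, 16:00-17:45 (add 5h to convert from UTC-5).
Quinn in UTC: 09:45-16:00, 17:15-18:15 (add 5h to convert from UTC-5).
Omar in UTC: 08:15-10:00, 12:15-16:45 (add 2h to convert from UTC-2).
Luca: not fully free for 12:45-13:30. Chen: not fully free for 12:45-13:30. Sofia: not fully free for 12:45-13:30. Quinn: free for 12:45-13:30. Omar: free for 12:45-13:30.

Chen, Luca, Sofia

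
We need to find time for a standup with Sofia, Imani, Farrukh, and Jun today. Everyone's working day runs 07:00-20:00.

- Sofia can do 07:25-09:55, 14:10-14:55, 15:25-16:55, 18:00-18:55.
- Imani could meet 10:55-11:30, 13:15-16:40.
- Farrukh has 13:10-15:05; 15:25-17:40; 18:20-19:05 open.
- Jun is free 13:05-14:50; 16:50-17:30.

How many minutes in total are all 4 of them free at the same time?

Sofia ∩ Imani: 14:10-14:55, 15:25-16:40.
Sofia ∩ Imani ∩ Farrukh: 14:10-14:55, 15:25-16:40.
Sofia ∩ Imani ∩ Farrukh ∩ Jun: 14:10-14:50.
That's a single block of 40 minutes.

40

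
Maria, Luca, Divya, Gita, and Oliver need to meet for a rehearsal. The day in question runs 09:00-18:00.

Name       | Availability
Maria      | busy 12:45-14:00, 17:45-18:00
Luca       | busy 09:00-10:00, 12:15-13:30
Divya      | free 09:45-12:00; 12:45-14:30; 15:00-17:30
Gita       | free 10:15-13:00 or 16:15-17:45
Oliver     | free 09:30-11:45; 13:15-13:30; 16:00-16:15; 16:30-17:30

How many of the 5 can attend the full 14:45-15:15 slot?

2

Maria free: 09:00-12:45, 14:00-17:45 (invert busy blocks within the working day).
Luca free: 10:00-12:15, 13:30-18:00 (invert busy blocks within the working day).
Divya free: 09:45-12:00, 12:45-14:30, 15:00-17:30.
Gita free: 10:15-13:00, 16:15-17:45.
Oliver free: 09:30-11:45, 13:15-13:30, 16:00-16:15, 16:30-17:30.
Maria and Luca can make the full 14:45-15:15 slot — that's 2.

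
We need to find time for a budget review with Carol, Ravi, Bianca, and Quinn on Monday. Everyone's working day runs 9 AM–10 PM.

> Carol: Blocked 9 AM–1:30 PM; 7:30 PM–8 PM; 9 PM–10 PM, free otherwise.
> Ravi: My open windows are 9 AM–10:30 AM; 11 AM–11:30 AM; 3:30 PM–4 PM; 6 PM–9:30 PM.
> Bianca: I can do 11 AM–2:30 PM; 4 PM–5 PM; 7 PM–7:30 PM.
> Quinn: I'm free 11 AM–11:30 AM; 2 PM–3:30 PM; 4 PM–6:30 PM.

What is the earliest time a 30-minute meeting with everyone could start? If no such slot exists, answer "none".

none

Carol free: 13:30-19:30, 20:00-21:00 (invert busy blocks within the working day).
Ravi free: 09:00-10:30, 11:00-11:30, 15:30-16:00, 18:00-21:30.
Bianca free: 11:00-14:30, 16:00-17:00, 19:00-19:30.
Quinn free: 11:00-11:30, 14:00-15:30, 16:00-18:30.
Carol ∩ Ravi: 15:30-16:00, 18:00-19:30, 20:00-21:00.
Carol ∩ Ravi ∩ Bianca: 19:00-19:30.
Carol ∩ Ravi ∩ Bianca ∩ Quinn: ∅.
There is no time when everyone is free.
No common window is at least 30 minutes long.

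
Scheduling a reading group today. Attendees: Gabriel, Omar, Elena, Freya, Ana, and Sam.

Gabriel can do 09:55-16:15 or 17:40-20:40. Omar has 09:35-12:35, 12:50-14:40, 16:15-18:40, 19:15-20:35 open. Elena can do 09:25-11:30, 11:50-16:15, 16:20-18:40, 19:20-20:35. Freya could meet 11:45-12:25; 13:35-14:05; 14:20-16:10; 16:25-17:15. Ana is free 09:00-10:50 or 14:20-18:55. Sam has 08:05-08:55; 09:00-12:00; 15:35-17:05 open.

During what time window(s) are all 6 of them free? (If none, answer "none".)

none

Gabriel ∩ Omar: 09:55-12:35, 12:50-14:40, 17:40-18:40, 19:15-20:35.
Gabriel ∩ Omar ∩ Elena: 09:55-11:30, 11:50-12:35, 12:50-14:40, 17:40-18:40, 19:20-20:35.
Gabriel ∩ Omar ∩ Elena ∩ Freya: 11:50-12:25, 13:35-14:05, 14:20-14:40.
Gabriel ∩ Omar ∩ Elena ∩ Freya ∩ Ana: 14:20-14:40.
Gabriel ∩ Omar ∩ Elena ∩ Freya ∩ Ana ∩ Sam: ∅.
There is no time when everyone is free.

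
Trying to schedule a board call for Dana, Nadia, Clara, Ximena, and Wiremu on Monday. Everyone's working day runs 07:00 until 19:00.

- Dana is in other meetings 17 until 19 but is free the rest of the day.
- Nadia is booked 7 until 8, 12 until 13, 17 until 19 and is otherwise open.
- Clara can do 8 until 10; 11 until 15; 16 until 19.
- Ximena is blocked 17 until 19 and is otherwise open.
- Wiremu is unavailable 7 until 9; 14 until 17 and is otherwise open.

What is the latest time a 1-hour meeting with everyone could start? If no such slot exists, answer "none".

13:00

Dana free: 07:00-17:00 (invert busy blocks within the working day).
Nadia free: 08:00-12:00, 13:00-17:00 (invert busy blocks within the working day).
Clara free: 08:00-10:00, 11:00-15:00, 16:00-19:00.
Ximena free: 07:00-17:00 (invert busy blocks within the working day).
Wiremu free: 09:00-14:00, 17:00-19:00 (invert busy blocks within the working day).
Dana ∩ Nadia: 08:00-12:00, 13:00-17:00.
Dana ∩ Nadia ∩ Clara: 08:00-10:00, 11:00-12:00, 13:00-15:00, 16:00-17:00.
Dana ∩ Nadia ∩ Clara ∩ Ximena: 08:00-10:00, 11:00-12:00, 13:00-15:00, 16:00-17:00.
Dana ∩ Nadia ∩ Clara ∩ Ximena ∩ Wiremu: 09:00-10:00, 11:00-12:00, 13:00-14:00.
So the common availability across everyone is 09:00-10:00, 11:00-12:00, 13:00-14:00.
The last common window of at least 60 minutes is 13:00-14:00; a 60-minute meeting can start as late as 13:00 and still end by 14:00.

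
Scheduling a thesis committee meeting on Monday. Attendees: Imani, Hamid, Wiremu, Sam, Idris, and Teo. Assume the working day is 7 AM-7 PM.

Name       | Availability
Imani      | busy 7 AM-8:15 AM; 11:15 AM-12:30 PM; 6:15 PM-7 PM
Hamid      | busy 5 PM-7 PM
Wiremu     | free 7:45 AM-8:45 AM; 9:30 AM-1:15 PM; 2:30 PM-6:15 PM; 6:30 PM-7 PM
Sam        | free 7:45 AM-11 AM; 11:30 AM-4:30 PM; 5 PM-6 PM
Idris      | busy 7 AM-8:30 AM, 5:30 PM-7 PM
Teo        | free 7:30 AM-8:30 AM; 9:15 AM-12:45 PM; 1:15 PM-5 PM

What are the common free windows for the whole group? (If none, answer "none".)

09:30-11:00, 12:30-12:45, 14:30-16:30

Imani free: 08:15-11:15, 12:30-18:15 (invert busy blocks within the working day).
Hamid free: 07:00-17:00 (invert busy blocks within the working day).
Wiremu free: 07:45-08:45, 09:30-13:15, 14:30-18:15, 18:30-19:00.
Sam free: 07:45-11:00, 11:30-16:30, 17:00-18:00.
Idris free: 08:30-17:30 (invert busy blocks within the working day).
Teo free: 07:30-08:30, 09:15-12:45, 13:15-17:00.
Imani ∩ Hamid: 08:15-11:15, 12:30-17:00.
Imani ∩ Hamid ∩ Wiremu: 08:15-08:45, 09:30-11:15, 12:30-13:15, 14:30-17:00.
Imani ∩ Hamid ∩ Wiremu ∩ Sam: 08:15-08:45, 09:30-11:00, 12:30-13:15, 14:30-16:30.
Imani ∩ Hamid ∩ Wiremu ∩ Sam ∩ Idris: 08:30-08:45, 09:30-11:00, 12:30-13:15, 14:30-16:30.
Imani ∩ Hamid ∩ Wiremu ∩ Sam ∩ Idris ∩ Teo: 09:30-11:00, 12:30-12:45, 14:30-16:30.
Those are the intersection windows.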